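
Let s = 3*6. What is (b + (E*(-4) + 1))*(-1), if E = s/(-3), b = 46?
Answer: -71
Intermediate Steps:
s = 18
E = -6 (E = 18/(-3) = 18*(-1/3) = -6)
(b + (E*(-4) + 1))*(-1) = (46 + (-6*(-4) + 1))*(-1) = (46 + (24 + 1))*(-1) = (46 + 25)*(-1) = 71*(-1) = -71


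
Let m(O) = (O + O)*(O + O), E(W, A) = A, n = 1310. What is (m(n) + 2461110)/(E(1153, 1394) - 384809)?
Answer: -1865102/76683 ≈ -24.322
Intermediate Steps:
m(O) = 4*O² (m(O) = (2*O)*(2*O) = 4*O²)
(m(n) + 2461110)/(E(1153, 1394) - 384809) = (4*1310² + 2461110)/(1394 - 384809) = (4*1716100 + 2461110)/(-383415) = (6864400 + 2461110)*(-1/383415) = 9325510*(-1/383415) = -1865102/76683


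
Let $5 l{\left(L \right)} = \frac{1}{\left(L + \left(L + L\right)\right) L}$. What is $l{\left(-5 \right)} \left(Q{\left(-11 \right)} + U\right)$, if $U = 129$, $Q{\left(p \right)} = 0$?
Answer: $\frac{43}{125} \approx 0.344$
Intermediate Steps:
$l{\left(L \right)} = \frac{1}{15 L^{2}}$ ($l{\left(L \right)} = \frac{\frac{1}{L + \left(L + L\right)} \frac{1}{L}}{5} = \frac{\frac{1}{L + 2 L} \frac{1}{L}}{5} = \frac{\frac{1}{3 L} \frac{1}{L}}{5} = \frac{\frac{1}{3} \frac{1}{L^{2}}}{5} = \frac{1}{15 L^{2}}$)
$l{\left(-5 \right)} \left(Q{\left(-11 \right)} + U\right) = \frac{1}{15 \cdot 25} \left(0 + 129\right) = \frac{1}{15} \cdot \frac{1}{25} \cdot 129 = \frac{1}{375} \cdot 129 = \frac{43}{125}$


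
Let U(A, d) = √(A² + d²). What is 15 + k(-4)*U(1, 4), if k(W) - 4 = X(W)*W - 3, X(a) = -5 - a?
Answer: 15 + 5*√17 ≈ 35.616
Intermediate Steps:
k(W) = 1 + W*(-5 - W) (k(W) = 4 + ((-5 - W)*W - 3) = 4 + (W*(-5 - W) - 3) = 4 + (-3 + W*(-5 - W)) = 1 + W*(-5 - W))
15 + k(-4)*U(1, 4) = 15 + (1 - 1*(-4)*(5 - 4))*√(1² + 4²) = 15 + (1 - 1*(-4)*1)*√(1 + 16) = 15 + (1 + 4)*√17 = 15 + 5*√17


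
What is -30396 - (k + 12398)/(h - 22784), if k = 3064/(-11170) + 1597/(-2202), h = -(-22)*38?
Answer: -8204343007504409/269920235160 ≈ -30395.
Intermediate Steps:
h = 836 (h = -1*(-836) = 836)
k = -12292709/12298170 (k = 3064*(-1/11170) + 1597*(-1/2202) = -1532/5585 - 1597/2202 = -12292709/12298170 ≈ -0.99956)
-30396 - (k + 12398)/(h - 22784) = -30396 - (-12292709/12298170 + 12398)/(836 - 22784) = -30396 - 152460418951/(12298170*(-21948)) = -30396 - 152460418951*(-1)/(12298170*21948) = -30396 - 1*(-152460418951/269920235160) = -30396 + 152460418951/269920235160 = -8204343007504409/269920235160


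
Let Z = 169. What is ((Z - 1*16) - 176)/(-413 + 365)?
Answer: 23/48 ≈ 0.47917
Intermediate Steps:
((Z - 1*16) - 176)/(-413 + 365) = ((169 - 1*16) - 176)/(-413 + 365) = ((169 - 16) - 176)/(-48) = (153 - 176)*(-1/48) = -23*(-1/48) = 23/48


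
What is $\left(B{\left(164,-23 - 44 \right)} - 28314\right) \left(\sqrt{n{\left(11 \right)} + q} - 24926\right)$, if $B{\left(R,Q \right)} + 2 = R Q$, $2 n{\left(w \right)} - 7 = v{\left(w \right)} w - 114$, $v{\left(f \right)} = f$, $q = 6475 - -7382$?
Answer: $979691504 - 78608 \sqrt{3466} \approx 9.7506 \cdot 10^{8}$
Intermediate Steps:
$q = 13857$ ($q = 6475 + 7382 = 13857$)
$n{\left(w \right)} = - \frac{107}{2} + \frac{w^{2}}{2}$ ($n{\left(w \right)} = \frac{7}{2} + \frac{w w - 114}{2} = \frac{7}{2} + \frac{w^{2} - 114}{2} = \frac{7}{2} + \frac{-114 + w^{2}}{2} = \frac{7}{2} + \left(-57 + \frac{w^{2}}{2}\right) = - \frac{107}{2} + \frac{w^{2}}{2}$)
$B{\left(R,Q \right)} = -2 + Q R$ ($B{\left(R,Q \right)} = -2 + R Q = -2 + Q R$)
$\left(B{\left(164,-23 - 44 \right)} - 28314\right) \left(\sqrt{n{\left(11 \right)} + q} - 24926\right) = \left(\left(-2 + \left(-23 - 44\right) 164\right) - 28314\right) \left(\sqrt{\left(- \frac{107}{2} + \frac{11^{2}}{2}\right) + 13857} - 24926\right) = \left(\left(-2 + \left(-23 - 44\right) 164\right) - 28314\right) \left(\sqrt{\left(- \frac{107}{2} + \frac{1}{2} \cdot 121\right) + 13857} - 24926\right) = \left(\left(-2 - 10988\right) - 28314\right) \left(\sqrt{\left(- \frac{107}{2} + \frac{121}{2}\right) + 13857} - 24926\right) = \left(\left(-2 - 10988\right) - 28314\right) \left(\sqrt{7 + 13857} - 24926\right) = \left(-10990 - 28314\right) \left(\sqrt{13864} - 24926\right) = - 39304 \left(2 \sqrt{3466} - 24926\right) = - 39304 \left(-24926 + 2 \sqrt{3466}\right) = 979691504 - 78608 \sqrt{3466}$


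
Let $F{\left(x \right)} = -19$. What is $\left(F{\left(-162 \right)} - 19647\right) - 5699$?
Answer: $-25365$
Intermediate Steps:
$\left(F{\left(-162 \right)} - 19647\right) - 5699 = \left(-19 - 19647\right) - 5699 = -19666 - 5699 = -25365$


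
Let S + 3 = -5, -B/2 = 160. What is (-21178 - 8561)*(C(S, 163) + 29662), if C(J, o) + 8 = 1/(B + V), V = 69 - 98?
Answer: -307776197055/349 ≈ -8.8188e+8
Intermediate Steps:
V = -29
B = -320 (B = -2*160 = -320)
S = -8 (S = -3 - 5 = -8)
C(J, o) = -2793/349 (C(J, o) = -8 + 1/(-320 - 29) = -8 + 1/(-349) = -8 - 1/349 = -2793/349)
(-21178 - 8561)*(C(S, 163) + 29662) = (-21178 - 8561)*(-2793/349 + 29662) = -29739*10349245/349 = -307776197055/349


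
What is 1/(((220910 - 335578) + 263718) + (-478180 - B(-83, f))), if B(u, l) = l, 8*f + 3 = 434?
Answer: -8/2633471 ≈ -3.0378e-6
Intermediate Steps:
f = 431/8 (f = -3/8 + (1/8)*434 = -3/8 + 217/4 = 431/8 ≈ 53.875)
1/(((220910 - 335578) + 263718) + (-478180 - B(-83, f))) = 1/(((220910 - 335578) + 263718) + (-478180 - 1*431/8)) = 1/((-114668 + 263718) + (-478180 - 431/8)) = 1/(149050 - 3825871/8) = 1/(-2633471/8) = -8/2633471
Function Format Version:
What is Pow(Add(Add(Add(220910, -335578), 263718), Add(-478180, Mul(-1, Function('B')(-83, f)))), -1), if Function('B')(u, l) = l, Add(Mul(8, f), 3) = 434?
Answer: Rational(-8, 2633471) ≈ -3.0378e-6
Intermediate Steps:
f = Rational(431, 8) (f = Add(Rational(-3, 8), Mul(Rational(1, 8), 434)) = Add(Rational(-3, 8), Rational(217, 4)) = Rational(431, 8) ≈ 53.875)
Pow(Add(Add(Add(220910, -335578), 263718), Add(-478180, Mul(-1, Function('B')(-83, f)))), -1) = Pow(Add(Add(Add(220910, -335578), 263718), Add(-478180, Mul(-1, Rational(431, 8)))), -1) = Pow(Add(Add(-114668, 263718), Add(-478180, Rational(-431, 8))), -1) = Pow(Add(149050, Rational(-3825871, 8)), -1) = Pow(Rational(-2633471, 8), -1) = Rational(-8, 2633471)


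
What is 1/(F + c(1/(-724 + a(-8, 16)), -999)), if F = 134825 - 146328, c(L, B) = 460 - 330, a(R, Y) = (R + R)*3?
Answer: -1/11373 ≈ -8.7928e-5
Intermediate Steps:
a(R, Y) = 6*R (a(R, Y) = (2*R)*3 = 6*R)
c(L, B) = 130
F = -11503
1/(F + c(1/(-724 + a(-8, 16)), -999)) = 1/(-11503 + 130) = 1/(-11373) = -1/11373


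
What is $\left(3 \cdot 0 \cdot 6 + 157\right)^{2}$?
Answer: $24649$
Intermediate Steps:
$\left(3 \cdot 0 \cdot 6 + 157\right)^{2} = \left(0 \cdot 6 + 157\right)^{2} = \left(0 + 157\right)^{2} = 157^{2} = 24649$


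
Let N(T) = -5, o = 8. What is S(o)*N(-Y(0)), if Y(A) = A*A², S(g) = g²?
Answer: -320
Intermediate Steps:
Y(A) = A³
S(o)*N(-Y(0)) = 8²*(-5) = 64*(-5) = -320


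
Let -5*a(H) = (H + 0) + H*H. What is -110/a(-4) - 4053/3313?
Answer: 886757/19878 ≈ 44.610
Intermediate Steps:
a(H) = -H/5 - H²/5 (a(H) = -((H + 0) + H*H)/5 = -(H + H²)/5 = -H/5 - H²/5)
-110/a(-4) - 4053/3313 = -110*5/(4*(1 - 4)) - 4053/3313 = -110/((-⅕*(-4)*(-3))) - 4053*1/3313 = -110/(-12/5) - 4053/3313 = -110*(-5/12) - 4053/3313 = 275/6 - 4053/3313 = 886757/19878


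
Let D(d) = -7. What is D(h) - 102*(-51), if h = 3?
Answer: 5195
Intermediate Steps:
D(h) - 102*(-51) = -7 - 102*(-51) = -7 + 5202 = 5195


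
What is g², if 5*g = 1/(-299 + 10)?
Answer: 1/2088025 ≈ 4.7892e-7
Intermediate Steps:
g = -1/1445 (g = 1/(5*(-299 + 10)) = (⅕)/(-289) = (⅕)*(-1/289) = -1/1445 ≈ -0.00069204)
g² = (-1/1445)² = 1/2088025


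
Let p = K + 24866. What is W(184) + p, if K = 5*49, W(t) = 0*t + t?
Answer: 25295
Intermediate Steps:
W(t) = t (W(t) = 0 + t = t)
K = 245
p = 25111 (p = 245 + 24866 = 25111)
W(184) + p = 184 + 25111 = 25295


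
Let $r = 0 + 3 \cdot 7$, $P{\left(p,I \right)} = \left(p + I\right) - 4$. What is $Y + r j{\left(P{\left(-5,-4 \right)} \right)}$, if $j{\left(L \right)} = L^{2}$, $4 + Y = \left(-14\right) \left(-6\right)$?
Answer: $3629$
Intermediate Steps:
$P{\left(p,I \right)} = -4 + I + p$ ($P{\left(p,I \right)} = \left(I + p\right) - 4 = -4 + I + p$)
$Y = 80$ ($Y = -4 - -84 = -4 + 84 = 80$)
$r = 21$ ($r = 0 + 21 = 21$)
$Y + r j{\left(P{\left(-5,-4 \right)} \right)} = 80 + 21 \left(-4 - 4 - 5\right)^{2} = 80 + 21 \left(-13\right)^{2} = 80 + 21 \cdot 169 = 80 + 3549 = 3629$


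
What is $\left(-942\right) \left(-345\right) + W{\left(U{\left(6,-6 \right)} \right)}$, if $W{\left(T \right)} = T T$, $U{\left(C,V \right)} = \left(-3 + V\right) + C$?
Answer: $324999$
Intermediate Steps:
$U{\left(C,V \right)} = -3 + C + V$
$W{\left(T \right)} = T^{2}$
$\left(-942\right) \left(-345\right) + W{\left(U{\left(6,-6 \right)} \right)} = \left(-942\right) \left(-345\right) + \left(-3 + 6 - 6\right)^{2} = 324990 + \left(-3\right)^{2} = 324990 + 9 = 324999$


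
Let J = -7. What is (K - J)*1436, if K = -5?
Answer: 2872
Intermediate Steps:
(K - J)*1436 = (-5 - 1*(-7))*1436 = (-5 + 7)*1436 = 2*1436 = 2872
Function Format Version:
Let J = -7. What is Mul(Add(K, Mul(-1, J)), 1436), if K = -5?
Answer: 2872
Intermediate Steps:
Mul(Add(K, Mul(-1, J)), 1436) = Mul(Add(-5, Mul(-1, -7)), 1436) = Mul(Add(-5, 7), 1436) = Mul(2, 1436) = 2872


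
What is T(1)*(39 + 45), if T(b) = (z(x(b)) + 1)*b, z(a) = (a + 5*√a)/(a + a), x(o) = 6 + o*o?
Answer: 126 + 30*√7 ≈ 205.37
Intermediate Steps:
x(o) = 6 + o²
z(a) = (a + 5*√a)/(2*a) (z(a) = (a + 5*√a)/((2*a)) = (a + 5*√a)*(1/(2*a)) = (a + 5*√a)/(2*a))
T(b) = b*(3/2 + 5/(2*√(6 + b²))) (T(b) = ((½ + 5/(2*√(6 + b²))) + 1)*b = (3/2 + 5/(2*√(6 + b²)))*b = b*(3/2 + 5/(2*√(6 + b²))))
T(1)*(39 + 45) = ((3/2)*1 + (5/2)*1/√(6 + 1²))*(39 + 45) = (3/2 + (5/2)*1/√(6 + 1))*84 = (3/2 + (5/2)*1/√7)*84 = (3/2 + (5/2)*1*(√7/7))*84 = (3/2 + 5*√7/14)*84 = 126 + 30*√7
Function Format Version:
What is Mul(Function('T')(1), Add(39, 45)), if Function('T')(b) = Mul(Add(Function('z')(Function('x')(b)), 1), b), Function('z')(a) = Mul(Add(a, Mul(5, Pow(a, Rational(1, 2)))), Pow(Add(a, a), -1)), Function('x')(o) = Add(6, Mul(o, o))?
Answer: Add(126, Mul(30, Pow(7, Rational(1, 2)))) ≈ 205.37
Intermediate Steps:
Function('x')(o) = Add(6, Pow(o, 2))
Function('z')(a) = Mul(Rational(1, 2), Pow(a, -1), Add(a, Mul(5, Pow(a, Rational(1, 2))))) (Function('z')(a) = Mul(Add(a, Mul(5, Pow(a, Rational(1, 2)))), Pow(Mul(2, a), -1)) = Mul(Add(a, Mul(5, Pow(a, Rational(1, 2)))), Mul(Rational(1, 2), Pow(a, -1))) = Mul(Rational(1, 2), Pow(a, -1), Add(a, Mul(5, Pow(a, Rational(1, 2))))))
Function('T')(b) = Mul(b, Add(Rational(3, 2), Mul(Rational(5, 2), Pow(Add(6, Pow(b, 2)), Rational(-1, 2))))) (Function('T')(b) = Mul(Add(Add(Rational(1, 2), Mul(Rational(5, 2), Pow(Add(6, Pow(b, 2)), Rational(-1, 2)))), 1), b) = Mul(Add(Rational(3, 2), Mul(Rational(5, 2), Pow(Add(6, Pow(b, 2)), Rational(-1, 2)))), b) = Mul(b, Add(Rational(3, 2), Mul(Rational(5, 2), Pow(Add(6, Pow(b, 2)), Rational(-1, 2))))))
Mul(Function('T')(1), Add(39, 45)) = Mul(Add(Mul(Rational(3, 2), 1), Mul(Rational(5, 2), 1, Pow(Add(6, Pow(1, 2)), Rational(-1, 2)))), Add(39, 45)) = Mul(Add(Rational(3, 2), Mul(Rational(5, 2), 1, Pow(Add(6, 1), Rational(-1, 2)))), 84) = Mul(Add(Rational(3, 2), Mul(Rational(5, 2), 1, Pow(7, Rational(-1, 2)))), 84) = Mul(Add(Rational(3, 2), Mul(Rational(5, 2), 1, Mul(Rational(1, 7), Pow(7, Rational(1, 2))))), 84) = Mul(Add(Rational(3, 2), Mul(Rational(5, 14), Pow(7, Rational(1, 2)))), 84) = Add(126, Mul(30, Pow(7, Rational(1, 2))))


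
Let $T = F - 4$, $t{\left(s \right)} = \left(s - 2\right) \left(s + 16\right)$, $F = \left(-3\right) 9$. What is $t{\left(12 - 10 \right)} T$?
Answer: $0$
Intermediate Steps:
$F = -27$
$t{\left(s \right)} = \left(-2 + s\right) \left(16 + s\right)$
$T = -31$ ($T = -27 - 4 = -31$)
$t{\left(12 - 10 \right)} T = \left(-32 + \left(12 - 10\right)^{2} + 14 \left(12 - 10\right)\right) \left(-31\right) = \left(-32 + 2^{2} + 14 \cdot 2\right) \left(-31\right) = \left(-32 + 4 + 28\right) \left(-31\right) = 0 \left(-31\right) = 0$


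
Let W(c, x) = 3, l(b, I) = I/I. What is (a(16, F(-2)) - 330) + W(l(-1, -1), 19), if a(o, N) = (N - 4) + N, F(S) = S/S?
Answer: -329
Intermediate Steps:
l(b, I) = 1
F(S) = 1
a(o, N) = -4 + 2*N (a(o, N) = (-4 + N) + N = -4 + 2*N)
(a(16, F(-2)) - 330) + W(l(-1, -1), 19) = ((-4 + 2*1) - 330) + 3 = ((-4 + 2) - 330) + 3 = (-2 - 330) + 3 = -332 + 3 = -329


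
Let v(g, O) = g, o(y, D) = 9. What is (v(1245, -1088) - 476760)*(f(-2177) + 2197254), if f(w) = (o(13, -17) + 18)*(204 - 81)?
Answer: -1046406421125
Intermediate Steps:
f(w) = 3321 (f(w) = (9 + 18)*(204 - 81) = 27*123 = 3321)
(v(1245, -1088) - 476760)*(f(-2177) + 2197254) = (1245 - 476760)*(3321 + 2197254) = -475515*2200575 = -1046406421125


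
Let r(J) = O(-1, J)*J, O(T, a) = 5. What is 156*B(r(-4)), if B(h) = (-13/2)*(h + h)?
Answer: 40560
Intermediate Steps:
r(J) = 5*J
B(h) = -13*h (B(h) = (-13*1/2)*(2*h) = -13*h)
156*B(r(-4)) = 156*(-65*(-4)) = 156*(-13*(-20)) = 156*260 = 40560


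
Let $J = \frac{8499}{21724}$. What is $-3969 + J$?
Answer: $- \frac{86214057}{21724} \approx -3968.6$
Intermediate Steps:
$J = \frac{8499}{21724}$ ($J = 8499 \cdot \frac{1}{21724} = \frac{8499}{21724} \approx 0.39123$)
$-3969 + J = -3969 + \frac{8499}{21724} = - \frac{86214057}{21724}$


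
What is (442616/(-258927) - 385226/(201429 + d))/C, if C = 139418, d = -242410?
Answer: 40803283103/739688290660383 ≈ 5.5163e-5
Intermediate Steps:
(442616/(-258927) - 385226/(201429 + d))/C = (442616/(-258927) - 385226/(201429 - 242410))/139418 = (442616*(-1/258927) - 385226/(-40981))*(1/139418) = (-442616/258927 - 385226*(-1/40981))*(1/139418) = (-442616/258927 + 385226/40981)*(1/139418) = (81606566206/10611087387)*(1/139418) = 40803283103/739688290660383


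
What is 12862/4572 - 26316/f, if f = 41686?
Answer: 103962145/47647098 ≈ 2.1819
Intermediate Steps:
12862/4572 - 26316/f = 12862/4572 - 26316/41686 = 12862*(1/4572) - 26316*1/41686 = 6431/2286 - 13158/20843 = 103962145/47647098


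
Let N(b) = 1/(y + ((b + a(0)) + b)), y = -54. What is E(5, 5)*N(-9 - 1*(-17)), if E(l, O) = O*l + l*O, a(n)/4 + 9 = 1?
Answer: -5/7 ≈ -0.71429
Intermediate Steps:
a(n) = -32 (a(n) = -36 + 4*1 = -36 + 4 = -32)
E(l, O) = 2*O*l (E(l, O) = O*l + O*l = 2*O*l)
N(b) = 1/(-86 + 2*b) (N(b) = 1/(-54 + ((b - 32) + b)) = 1/(-54 + ((-32 + b) + b)) = 1/(-54 + (-32 + 2*b)) = 1/(-86 + 2*b))
E(5, 5)*N(-9 - 1*(-17)) = (2*5*5)*(1/(2*(-43 + (-9 - 1*(-17))))) = 50*(1/(2*(-43 + (-9 + 17)))) = 50*(1/(2*(-43 + 8))) = 50*((½)/(-35)) = 50*((½)*(-1/35)) = 50*(-1/70) = -5/7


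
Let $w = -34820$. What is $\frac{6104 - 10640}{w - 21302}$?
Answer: $\frac{2268}{28061} \approx 0.080824$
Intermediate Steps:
$\frac{6104 - 10640}{w - 21302} = \frac{6104 - 10640}{-34820 - 21302} = - \frac{4536}{-56122} = \left(-4536\right) \left(- \frac{1}{56122}\right) = \frac{2268}{28061}$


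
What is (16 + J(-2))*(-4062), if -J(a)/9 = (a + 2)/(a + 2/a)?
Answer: -64992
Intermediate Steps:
J(a) = -9*(2 + a)/(a + 2/a) (J(a) = -9*(a + 2)/(a + 2/a) = -9*(2 + a)/(a + 2/a))
(16 + J(-2))*(-4062) = (16 - 9*(-2)*(2 - 2)/(2 + (-2)²))*(-4062) = (16 - 9*(-2)*0/(2 + 4))*(-4062) = (16 - 9*(-2)*0/6)*(-4062) = (16 - 9*(-2)*⅙*0)*(-4062) = (16 + 0)*(-4062) = 16*(-4062) = -64992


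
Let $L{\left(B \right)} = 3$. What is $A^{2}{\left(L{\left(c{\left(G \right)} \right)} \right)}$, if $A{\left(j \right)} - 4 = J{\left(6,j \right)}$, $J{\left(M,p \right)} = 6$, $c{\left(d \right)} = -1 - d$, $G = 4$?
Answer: $100$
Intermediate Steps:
$A{\left(j \right)} = 10$ ($A{\left(j \right)} = 4 + 6 = 10$)
$A^{2}{\left(L{\left(c{\left(G \right)} \right)} \right)} = 10^{2} = 100$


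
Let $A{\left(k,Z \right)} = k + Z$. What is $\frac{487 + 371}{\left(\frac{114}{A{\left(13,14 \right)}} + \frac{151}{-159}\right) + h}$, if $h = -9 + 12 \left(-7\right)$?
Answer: $- \frac{204633}{21400} \approx -9.5623$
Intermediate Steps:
$A{\left(k,Z \right)} = Z + k$
$h = -93$ ($h = -9 - 84 = -93$)
$\frac{487 + 371}{\left(\frac{114}{A{\left(13,14 \right)}} + \frac{151}{-159}\right) + h} = \frac{487 + 371}{\left(\frac{114}{14 + 13} + \frac{151}{-159}\right) - 93} = \frac{858}{\left(\frac{114}{27} + 151 \left(- \frac{1}{159}\right)\right) - 93} = \frac{858}{\left(114 \cdot \frac{1}{27} - \frac{151}{159}\right) - 93} = \frac{858}{\left(\frac{38}{9} - \frac{151}{159}\right) - 93} = \frac{858}{\frac{1561}{477} - 93} = \frac{858}{- \frac{42800}{477}} = 858 \left(- \frac{477}{42800}\right) = - \frac{204633}{21400}$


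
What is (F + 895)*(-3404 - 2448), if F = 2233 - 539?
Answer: -15150828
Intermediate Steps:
F = 1694
(F + 895)*(-3404 - 2448) = (1694 + 895)*(-3404 - 2448) = 2589*(-5852) = -15150828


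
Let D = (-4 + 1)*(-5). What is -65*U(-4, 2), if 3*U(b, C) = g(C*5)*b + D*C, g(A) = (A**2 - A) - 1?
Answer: 21190/3 ≈ 7063.3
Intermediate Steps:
g(A) = -1 + A**2 - A
D = 15 (D = -3*(-5) = 15)
U(b, C) = 5*C + b*(-1 - 5*C + 25*C**2)/3 (U(b, C) = ((-1 + (C*5)**2 - C*5)*b + 15*C)/3 = ((-1 + (5*C)**2 - 5*C)*b + 15*C)/3 = ((-1 + 25*C**2 - 5*C)*b + 15*C)/3 = ((-1 - 5*C + 25*C**2)*b + 15*C)/3 = (b*(-1 - 5*C + 25*C**2) + 15*C)/3 = (15*C + b*(-1 - 5*C + 25*C**2))/3 = 5*C + b*(-1 - 5*C + 25*C**2)/3)
-65*U(-4, 2) = -65*(5*2 - 1/3*(-4)*(1 - 25*2**2 + 5*2)) = -65*(10 - 1/3*(-4)*(1 - 25*4 + 10)) = -65*(10 - 1/3*(-4)*(1 - 100 + 10)) = -65*(10 - 1/3*(-4)*(-89)) = -65*(10 - 356/3) = -65*(-326/3) = 21190/3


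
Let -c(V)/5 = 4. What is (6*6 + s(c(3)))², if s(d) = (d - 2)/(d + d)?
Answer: 534361/400 ≈ 1335.9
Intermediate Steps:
c(V) = -20 (c(V) = -5*4 = -20)
s(d) = (-2 + d)/(2*d) (s(d) = (-2 + d)/((2*d)) = (-2 + d)*(1/(2*d)) = (-2 + d)/(2*d))
(6*6 + s(c(3)))² = (6*6 + (½)*(-2 - 20)/(-20))² = (36 + (½)*(-1/20)*(-22))² = (36 + 11/20)² = (731/20)² = 534361/400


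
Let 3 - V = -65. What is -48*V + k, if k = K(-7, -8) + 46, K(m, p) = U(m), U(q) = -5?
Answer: -3223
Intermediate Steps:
V = 68 (V = 3 - 1*(-65) = 3 + 65 = 68)
K(m, p) = -5
k = 41 (k = -5 + 46 = 41)
-48*V + k = -48*68 + 41 = -3264 + 41 = -3223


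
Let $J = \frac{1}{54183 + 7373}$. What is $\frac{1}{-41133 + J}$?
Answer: $- \frac{61556}{2531982947} \approx -2.4311 \cdot 10^{-5}$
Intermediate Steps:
$J = \frac{1}{61556} \approx 1.6245 \cdot 10^{-5}$
$\frac{1}{-41133 + J} = \frac{1}{-41133 + \frac{1}{61556}} = \frac{1}{- \frac{2531982947}{61556}} = - \frac{61556}{2531982947}$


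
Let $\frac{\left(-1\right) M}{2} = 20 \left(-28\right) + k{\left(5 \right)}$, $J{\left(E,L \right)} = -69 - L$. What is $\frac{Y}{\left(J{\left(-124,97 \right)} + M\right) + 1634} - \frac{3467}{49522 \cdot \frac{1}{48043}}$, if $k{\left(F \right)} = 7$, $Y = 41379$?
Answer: $- \frac{248653466}{74283} \approx -3347.4$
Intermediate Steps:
$M = 1106$ ($M = - 2 \left(20 \left(-28\right) + 7\right) = - 2 \left(-560 + 7\right) = \left(-2\right) \left(-553\right) = 1106$)
$\frac{Y}{\left(J{\left(-124,97 \right)} + M\right) + 1634} - \frac{3467}{49522 \cdot \frac{1}{48043}} = \frac{41379}{\left(\left(-69 - 97\right) + 1106\right) + 1634} - \frac{3467}{49522 \cdot \frac{1}{48043}} = \frac{41379}{\left(-166 + 1106\right) + 1634} - \frac{3467}{\frac{49522}{48043}} = \frac{41379}{940 + 1634} - \frac{166565081}{49522} = \frac{41379}{2574} - \frac{166565081}{49522} = 41379 \cdot \frac{1}{2574} - \frac{166565081}{49522} = \frac{1061}{66} - \frac{166565081}{49522} = - \frac{248653466}{74283}$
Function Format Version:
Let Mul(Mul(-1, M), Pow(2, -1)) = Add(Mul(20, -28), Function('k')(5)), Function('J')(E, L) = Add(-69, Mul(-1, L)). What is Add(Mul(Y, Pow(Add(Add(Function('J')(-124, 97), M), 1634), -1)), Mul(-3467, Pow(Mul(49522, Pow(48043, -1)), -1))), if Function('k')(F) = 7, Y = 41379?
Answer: Rational(-248653466, 74283) ≈ -3347.4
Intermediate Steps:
M = 1106 (M = Mul(-2, Add(Mul(20, -28), 7)) = Mul(-2, Add(-560, 7)) = Mul(-2, -553) = 1106)
Add(Mul(Y, Pow(Add(Add(Function('J')(-124, 97), M), 1634), -1)), Mul(-3467, Pow(Mul(49522, Pow(48043, -1)), -1))) = Add(Mul(41379, Pow(Add(Add(Add(-69, Mul(-1, 97)), 1106), 1634), -1)), Mul(-3467, Pow(Mul(49522, Pow(48043, -1)), -1))) = Add(Mul(41379, Pow(Add(Add(Add(-69, -97), 1106), 1634), -1)), Mul(-3467, Pow(Mul(49522, Rational(1, 48043)), -1))) = Add(Mul(41379, Pow(Add(Add(-166, 1106), 1634), -1)), Mul(-3467, Pow(Rational(49522, 48043), -1))) = Add(Mul(41379, Pow(Add(940, 1634), -1)), Mul(-3467, Rational(48043, 49522))) = Add(Mul(41379, Pow(2574, -1)), Rational(-166565081, 49522)) = Add(Mul(41379, Rational(1, 2574)), Rational(-166565081, 49522)) = Add(Rational(1061, 66), Rational(-166565081, 49522)) = Rational(-248653466, 74283)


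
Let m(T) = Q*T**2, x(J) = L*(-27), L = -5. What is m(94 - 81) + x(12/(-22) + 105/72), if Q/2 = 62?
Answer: 21091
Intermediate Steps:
Q = 124 (Q = 2*62 = 124)
x(J) = 135 (x(J) = -5*(-27) = 135)
m(T) = 124*T**2
m(94 - 81) + x(12/(-22) + 105/72) = 124*(94 - 81)**2 + 135 = 124*13**2 + 135 = 124*169 + 135 = 20956 + 135 = 21091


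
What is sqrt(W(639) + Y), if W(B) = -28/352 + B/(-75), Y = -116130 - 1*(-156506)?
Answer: sqrt(1953782182)/220 ≈ 200.92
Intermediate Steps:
Y = 40376 (Y = -116130 + 156506 = 40376)
W(B) = -7/88 - B/75 (W(B) = -28*1/352 + B*(-1/75) = -7/88 - B/75)
sqrt(W(639) + Y) = sqrt((-7/88 - 1/75*639) + 40376) = sqrt((-7/88 - 213/25) + 40376) = sqrt(-18919/2200 + 40376) = sqrt(88808281/2200) = sqrt(1953782182)/220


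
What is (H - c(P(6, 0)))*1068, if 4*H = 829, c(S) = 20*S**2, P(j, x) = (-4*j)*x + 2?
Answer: 135903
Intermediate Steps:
P(j, x) = 2 - 4*j*x (P(j, x) = -4*j*x + 2 = 2 - 4*j*x)
H = 829/4 (H = (1/4)*829 = 829/4 ≈ 207.25)
(H - c(P(6, 0)))*1068 = (829/4 - 20*(2 - 4*6*0)**2)*1068 = (829/4 - 20*(2 + 0)**2)*1068 = (829/4 - 20*2**2)*1068 = (829/4 - 20*4)*1068 = (829/4 - 1*80)*1068 = (829/4 - 80)*1068 = (509/4)*1068 = 135903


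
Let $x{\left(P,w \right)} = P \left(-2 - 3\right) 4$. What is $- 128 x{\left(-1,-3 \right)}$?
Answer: $-2560$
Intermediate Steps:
$x{\left(P,w \right)} = - 20 P$ ($x{\left(P,w \right)} = P \left(-5\right) 4 = - 5 P 4 = - 20 P$)
$- 128 x{\left(-1,-3 \right)} = - 128 \left(\left(-20\right) \left(-1\right)\right) = \left(-128\right) 20 = -2560$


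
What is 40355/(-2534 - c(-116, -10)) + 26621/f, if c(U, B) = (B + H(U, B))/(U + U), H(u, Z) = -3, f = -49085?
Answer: -475201953121/28857120585 ≈ -16.467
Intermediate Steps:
c(U, B) = (-3 + B)/(2*U) (c(U, B) = (B - 3)/(U + U) = (-3 + B)/((2*U)) = (-3 + B)*(1/(2*U)) = (-3 + B)/(2*U))
40355/(-2534 - c(-116, -10)) + 26621/f = 40355/(-2534 - (-3 - 10)/(2*(-116))) + 26621/(-49085) = 40355/(-2534 - (-1)*(-13)/(2*116)) + 26621*(-1/49085) = 40355/(-2534 - 1*13/232) - 26621/49085 = 40355/(-2534 - 13/232) - 26621/49085 = 40355/(-587901/232) - 26621/49085 = 40355*(-232/587901) - 26621/49085 = -9362360/587901 - 26621/49085 = -475201953121/28857120585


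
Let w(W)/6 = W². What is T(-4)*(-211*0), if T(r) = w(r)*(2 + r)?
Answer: 0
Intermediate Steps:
w(W) = 6*W²
T(r) = 6*r²*(2 + r) (T(r) = (6*r²)*(2 + r) = 6*r²*(2 + r))
T(-4)*(-211*0) = (6*(-4)²*(2 - 4))*(-211*0) = (6*16*(-2))*0 = -192*0 = 0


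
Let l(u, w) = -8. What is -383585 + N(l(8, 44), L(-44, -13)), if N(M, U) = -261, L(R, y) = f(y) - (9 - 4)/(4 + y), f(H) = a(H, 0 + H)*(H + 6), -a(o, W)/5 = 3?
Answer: -383846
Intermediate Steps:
a(o, W) = -15 (a(o, W) = -5*3 = -15)
f(H) = -90 - 15*H (f(H) = -15*(H + 6) = -15*(6 + H) = -90 - 15*H)
L(R, y) = -90 - 15*y - 5/(4 + y) (L(R, y) = (-90 - 15*y) - (9 - 4)/(4 + y) = (-90 - 15*y) - 5/(4 + y) = -90 - 15*y - 5/(4 + y))
-383585 + N(l(8, 44), L(-44, -13)) = -383585 - 261 = -383846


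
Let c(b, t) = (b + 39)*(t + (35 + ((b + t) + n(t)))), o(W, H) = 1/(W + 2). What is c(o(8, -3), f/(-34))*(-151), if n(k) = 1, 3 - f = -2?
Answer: -21140151/100 ≈ -2.1140e+5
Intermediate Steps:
f = 5 (f = 3 - 1*(-2) = 3 + 2 = 5)
o(W, H) = 1/(2 + W)
c(b, t) = (39 + b)*(36 + b + 2*t) (c(b, t) = (b + 39)*(t + (35 + ((b + t) + 1))) = (39 + b)*(t + (35 + (1 + b + t))) = (39 + b)*(t + (36 + b + t)) = (39 + b)*(36 + b + 2*t))
c(o(8, -3), f/(-34))*(-151) = (1404 + (1/(2 + 8))**2 + 75/(2 + 8) + 78*(5/(-34)) + 2*(5/(-34))/(2 + 8))*(-151) = (1404 + (1/10)**2 + 75/10 + 78*(5*(-1/34)) + 2*(5*(-1/34))/10)*(-151) = (1404 + (1/10)**2 + 75*(1/10) + 78*(-5/34) + 2*(1/10)*(-5/34))*(-151) = (1404 + 1/100 + 15/2 - 195/17 - 1/34)*(-151) = (140001/100)*(-151) = -21140151/100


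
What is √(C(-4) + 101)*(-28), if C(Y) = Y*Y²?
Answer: -28*√37 ≈ -170.32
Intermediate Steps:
C(Y) = Y³
√(C(-4) + 101)*(-28) = √((-4)³ + 101)*(-28) = √(-64 + 101)*(-28) = √37*(-28) = -28*√37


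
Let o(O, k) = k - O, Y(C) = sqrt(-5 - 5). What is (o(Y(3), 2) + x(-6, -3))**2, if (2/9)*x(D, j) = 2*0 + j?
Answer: 489/4 + 23*I*sqrt(10) ≈ 122.25 + 72.732*I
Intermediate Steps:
x(D, j) = 9*j/2 (x(D, j) = 9*(2*0 + j)/2 = 9*(0 + j)/2 = 9*j/2)
Y(C) = I*sqrt(10) (Y(C) = sqrt(-10) = I*sqrt(10))
(o(Y(3), 2) + x(-6, -3))**2 = ((2 - I*sqrt(10)) + (9/2)*(-3))**2 = ((2 - I*sqrt(10)) - 27/2)**2 = (-23/2 - I*sqrt(10))**2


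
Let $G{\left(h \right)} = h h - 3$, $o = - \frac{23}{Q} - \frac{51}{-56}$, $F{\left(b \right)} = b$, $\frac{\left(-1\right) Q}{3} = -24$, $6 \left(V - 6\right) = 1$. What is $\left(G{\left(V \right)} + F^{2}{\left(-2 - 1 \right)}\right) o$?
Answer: $\frac{236165}{9072} \approx 26.032$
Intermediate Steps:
$V = \frac{37}{6}$ ($V = 6 + \frac{1}{6} \cdot 1 = 6 + \frac{1}{6} = \frac{37}{6} \approx 6.1667$)
$Q = 72$ ($Q = \left(-3\right) \left(-24\right) = 72$)
$o = \frac{149}{252}$ ($o = - \frac{23}{72} - \frac{51}{-56} = \left(-23\right) \frac{1}{72} - - \frac{51}{56} = - \frac{23}{72} + \frac{51}{56} = \frac{149}{252} \approx 0.59127$)
$G{\left(h \right)} = -3 + h^{2}$ ($G{\left(h \right)} = h^{2} - 3 = -3 + h^{2}$)
$\left(G{\left(V \right)} + F^{2}{\left(-2 - 1 \right)}\right) o = \left(\left(-3 + \left(\frac{37}{6}\right)^{2}\right) + \left(-2 - 1\right)^{2}\right) \frac{149}{252} = \left(\left(-3 + \frac{1369}{36}\right) + \left(-3\right)^{2}\right) \frac{149}{252} = \left(\frac{1261}{36} + 9\right) \frac{149}{252} = \frac{1585}{36} \cdot \frac{149}{252} = \frac{236165}{9072}$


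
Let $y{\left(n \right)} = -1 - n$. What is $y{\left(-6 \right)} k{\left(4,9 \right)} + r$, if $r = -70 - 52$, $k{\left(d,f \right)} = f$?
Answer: $-77$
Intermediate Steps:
$r = -122$ ($r = -70 - 52 = -122$)
$y{\left(-6 \right)} k{\left(4,9 \right)} + r = \left(-1 - -6\right) 9 - 122 = \left(-1 + 6\right) 9 - 122 = 5 \cdot 9 - 122 = 45 - 122 = -77$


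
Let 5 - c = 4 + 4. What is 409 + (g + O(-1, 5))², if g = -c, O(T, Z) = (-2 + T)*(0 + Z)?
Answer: 553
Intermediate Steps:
O(T, Z) = Z*(-2 + T) (O(T, Z) = (-2 + T)*Z = Z*(-2 + T))
c = -3 (c = 5 - (4 + 4) = 5 - 1*8 = 5 - 8 = -3)
g = 3 (g = -1*(-3) = 3)
409 + (g + O(-1, 5))² = 409 + (3 + 5*(-2 - 1))² = 409 + (3 + 5*(-3))² = 409 + (3 - 15)² = 409 + (-12)² = 409 + 144 = 553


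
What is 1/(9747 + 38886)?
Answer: 1/48633 ≈ 2.0562e-5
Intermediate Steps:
1/(9747 + 38886) = 1/48633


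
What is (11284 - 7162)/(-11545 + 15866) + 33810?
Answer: 146097132/4321 ≈ 33811.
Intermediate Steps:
(11284 - 7162)/(-11545 + 15866) + 33810 = 4122/4321 + 33810 = 146097132/4321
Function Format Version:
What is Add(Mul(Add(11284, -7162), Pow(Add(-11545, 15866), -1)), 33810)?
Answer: Rational(146097132, 4321) ≈ 33811.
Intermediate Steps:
Add(Mul(Add(11284, -7162), Pow(Add(-11545, 15866), -1)), 33810) = Add(Mul(4122, Pow(4321, -1)), 33810) = Add(Mul(4122, Rational(1, 4321)), 33810) = Add(Rational(4122, 4321), 33810) = Rational(146097132, 4321)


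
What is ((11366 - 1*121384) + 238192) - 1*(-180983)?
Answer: 309157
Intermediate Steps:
((11366 - 1*121384) + 238192) - 1*(-180983) = ((11366 - 121384) + 238192) + 180983 = (-110018 + 238192) + 180983 = 128174 + 180983 = 309157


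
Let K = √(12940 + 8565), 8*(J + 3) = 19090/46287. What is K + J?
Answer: -545899/185148 + √21505 ≈ 143.70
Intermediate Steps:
J = -545899/185148 (J = -3 + (19090/46287)/8 = -3 + (19090*(1/46287))/8 = -3 + (⅛)*(19090/46287) = -3 + 9545/185148 = -545899/185148 ≈ -2.9484)
K = √21505 ≈ 146.65
K + J = √21505 - 545899/185148 = -545899/185148 + √21505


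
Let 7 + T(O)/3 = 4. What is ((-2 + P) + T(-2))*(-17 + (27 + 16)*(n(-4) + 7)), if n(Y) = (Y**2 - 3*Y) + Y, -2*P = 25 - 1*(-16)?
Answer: -41454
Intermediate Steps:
T(O) = -9 (T(O) = -21 + 3*4 = -21 + 12 = -9)
P = -41/2 (P = -(25 - 1*(-16))/2 = -(25 + 16)/2 = -1/2*41 = -41/2 ≈ -20.500)
n(Y) = Y**2 - 2*Y
((-2 + P) + T(-2))*(-17 + (27 + 16)*(n(-4) + 7)) = ((-2 - 41/2) - 9)*(-17 + (27 + 16)*(-4*(-2 - 4) + 7)) = (-45/2 - 9)*(-17 + 43*(-4*(-6) + 7)) = -63*(-17 + 43*(24 + 7))/2 = -63*(-17 + 43*31)/2 = -63*(-17 + 1333)/2 = -63/2*1316 = -41454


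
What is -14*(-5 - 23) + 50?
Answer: 442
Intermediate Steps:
-14*(-5 - 23) + 50 = -14*(-28) + 50 = 392 + 50 = 442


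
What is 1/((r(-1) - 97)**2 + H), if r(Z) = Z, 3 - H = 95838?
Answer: -1/86231 ≈ -1.1597e-5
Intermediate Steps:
H = -95835 (H = 3 - 1*95838 = 3 - 95838 = -95835)
1/((r(-1) - 97)**2 + H) = 1/((-1 - 97)**2 - 95835) = 1/((-98)**2 - 95835) = 1/(9604 - 95835) = 1/(-86231) = -1/86231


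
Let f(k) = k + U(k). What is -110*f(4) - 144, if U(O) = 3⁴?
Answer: -9494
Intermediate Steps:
U(O) = 81
f(k) = 81 + k (f(k) = k + 81 = 81 + k)
-110*f(4) - 144 = -110*(81 + 4) - 144 = -110*85 - 144 = -9350 - 144 = -9494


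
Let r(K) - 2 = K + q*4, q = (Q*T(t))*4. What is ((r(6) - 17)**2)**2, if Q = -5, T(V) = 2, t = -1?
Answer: 815730721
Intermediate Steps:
q = -40 (q = -5*2*4 = -10*4 = -40)
r(K) = -158 + K (r(K) = 2 + (K - 40*4) = 2 + (K - 160) = 2 + (-160 + K) = -158 + K)
((r(6) - 17)**2)**2 = (((-158 + 6) - 17)**2)**2 = ((-152 - 17)**2)**2 = ((-169)**2)**2 = 28561**2 = 815730721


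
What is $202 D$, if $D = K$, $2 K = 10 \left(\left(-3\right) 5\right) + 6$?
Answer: $-14544$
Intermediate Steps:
$K = -72$ ($K = \frac{10 \left(\left(-3\right) 5\right) + 6}{2} = \frac{10 \left(-15\right) + 6}{2} = \frac{-150 + 6}{2} = \frac{1}{2} \left(-144\right) = -72$)
$D = -72$
$202 D = 202 \left(-72\right) = -14544$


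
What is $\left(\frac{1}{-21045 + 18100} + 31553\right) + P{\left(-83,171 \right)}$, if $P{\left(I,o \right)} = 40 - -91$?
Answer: $\frac{93309379}{2945} \approx 31684.0$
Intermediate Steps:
$P{\left(I,o \right)} = 131$ ($P{\left(I,o \right)} = 40 + 91 = 131$)
$\left(\frac{1}{-21045 + 18100} + 31553\right) + P{\left(-83,171 \right)} = \left(\frac{1}{-21045 + 18100} + 31553\right) + 131 = \left(\frac{1}{-2945} + 31553\right) + 131 = \left(- \frac{1}{2945} + 31553\right) + 131 = \frac{92923584}{2945} + 131 = \frac{93309379}{2945}$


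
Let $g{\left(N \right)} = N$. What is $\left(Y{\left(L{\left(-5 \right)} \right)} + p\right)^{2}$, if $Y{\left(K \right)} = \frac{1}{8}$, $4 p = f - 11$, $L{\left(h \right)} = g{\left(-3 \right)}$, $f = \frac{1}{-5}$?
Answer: $\frac{11449}{1600} \approx 7.1556$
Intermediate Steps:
$f = - \frac{1}{5} \approx -0.2$
$L{\left(h \right)} = -3$
$p = - \frac{14}{5}$ ($p = \frac{- \frac{1}{5} - 11}{4} = \frac{1}{4} \left(- \frac{56}{5}\right) = - \frac{14}{5} \approx -2.8$)
$Y{\left(K \right)} = \frac{1}{8}$
$\left(Y{\left(L{\left(-5 \right)} \right)} + p\right)^{2} = \left(\frac{1}{8} - \frac{14}{5}\right)^{2} = \left(- \frac{107}{40}\right)^{2} = \frac{11449}{1600}$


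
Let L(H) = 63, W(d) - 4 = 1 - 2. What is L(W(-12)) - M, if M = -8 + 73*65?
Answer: -4674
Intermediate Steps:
W(d) = 3 (W(d) = 4 + (1 - 2) = 4 - 1 = 3)
M = 4737 (M = -8 + 4745 = 4737)
L(W(-12)) - M = 63 - 1*4737 = 63 - 4737 = -4674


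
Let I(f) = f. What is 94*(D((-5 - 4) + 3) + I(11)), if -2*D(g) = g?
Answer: 1316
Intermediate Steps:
D(g) = -g/2
94*(D((-5 - 4) + 3) + I(11)) = 94*(-((-5 - 4) + 3)/2 + 11) = 94*(-(-9 + 3)/2 + 11) = 94*(-½*(-6) + 11) = 94*(3 + 11) = 94*14 = 1316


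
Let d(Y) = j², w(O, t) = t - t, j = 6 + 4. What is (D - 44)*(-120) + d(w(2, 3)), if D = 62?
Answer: -2060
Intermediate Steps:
j = 10
w(O, t) = 0
d(Y) = 100 (d(Y) = 10² = 100)
(D - 44)*(-120) + d(w(2, 3)) = (62 - 44)*(-120) + 100 = 18*(-120) + 100 = -2160 + 100 = -2060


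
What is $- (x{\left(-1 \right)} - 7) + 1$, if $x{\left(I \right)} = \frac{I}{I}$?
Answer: $7$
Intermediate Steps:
$x{\left(I \right)} = 1$
$- (x{\left(-1 \right)} - 7) + 1 = - (1 - 7) + 1 = \left(-1\right) \left(-6\right) + 1 = 6 + 1 = 7$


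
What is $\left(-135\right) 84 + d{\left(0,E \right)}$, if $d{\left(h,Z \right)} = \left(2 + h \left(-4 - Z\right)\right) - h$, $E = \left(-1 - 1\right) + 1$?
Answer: $-11338$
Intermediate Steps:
$E = -1$ ($E = -2 + 1 = -1$)
$d{\left(h,Z \right)} = 2 - h + h \left(-4 - Z\right)$
$\left(-135\right) 84 + d{\left(0,E \right)} = \left(-135\right) 84 - \left(-2 - 0\right) = -11340 + \left(2 + 0 + 0\right) = -11340 + 2 = -11338$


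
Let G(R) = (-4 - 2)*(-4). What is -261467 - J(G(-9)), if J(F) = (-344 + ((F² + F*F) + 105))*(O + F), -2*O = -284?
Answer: -413025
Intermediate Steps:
O = 142 (O = -½*(-284) = 142)
G(R) = 24 (G(R) = -6*(-4) = 24)
J(F) = (-239 + 2*F²)*(142 + F) (J(F) = (-344 + ((F² + F*F) + 105))*(142 + F) = (-344 + ((F² + F²) + 105))*(142 + F) = (-344 + (2*F² + 105))*(142 + F) = (-344 + (105 + 2*F²))*(142 + F) = (-239 + 2*F²)*(142 + F))
-261467 - J(G(-9)) = -261467 - (-33938 - 239*24 + 2*24³ + 284*24²) = -261467 - (-33938 - 5736 + 2*13824 + 284*576) = -261467 - (-33938 - 5736 + 27648 + 163584) = -261467 - 1*151558 = -261467 - 151558 = -413025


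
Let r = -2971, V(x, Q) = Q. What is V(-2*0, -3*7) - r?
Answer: 2950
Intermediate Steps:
V(-2*0, -3*7) - r = -3*7 - 1*(-2971) = -21 + 2971 = 2950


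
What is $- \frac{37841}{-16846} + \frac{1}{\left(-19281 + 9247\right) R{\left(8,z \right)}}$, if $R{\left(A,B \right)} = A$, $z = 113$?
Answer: $\frac{1518777953}{676131056} \approx 2.2463$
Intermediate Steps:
$- \frac{37841}{-16846} + \frac{1}{\left(-19281 + 9247\right) R{\left(8,z \right)}} = - \frac{37841}{-16846} + \frac{1}{\left(-19281 + 9247\right) 8} = \left(-37841\right) \left(- \frac{1}{16846}\right) + \frac{1}{-10034} \cdot \frac{1}{8} = \frac{37841}{16846} - \frac{1}{80272} = \frac{1518777953}{676131056}$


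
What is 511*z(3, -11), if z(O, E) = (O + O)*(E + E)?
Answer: -67452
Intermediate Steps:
z(O, E) = 4*E*O (z(O, E) = (2*O)*(2*E) = 4*E*O)
511*z(3, -11) = 511*(4*(-11)*3) = 511*(-132) = -67452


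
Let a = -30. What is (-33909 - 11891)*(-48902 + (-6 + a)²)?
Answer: 2180354800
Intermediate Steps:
(-33909 - 11891)*(-48902 + (-6 + a)²) = (-33909 - 11891)*(-48902 + (-6 - 30)²) = -45800*(-48902 + (-36)²) = -45800*(-48902 + 1296) = -45800*(-47606) = 2180354800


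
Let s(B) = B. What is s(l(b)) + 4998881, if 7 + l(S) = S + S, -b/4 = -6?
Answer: 4998922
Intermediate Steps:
b = 24 (b = -4*(-6) = 24)
l(S) = -7 + 2*S (l(S) = -7 + (S + S) = -7 + 2*S)
s(l(b)) + 4998881 = (-7 + 2*24) + 4998881 = (-7 + 48) + 4998881 = 41 + 4998881 = 4998922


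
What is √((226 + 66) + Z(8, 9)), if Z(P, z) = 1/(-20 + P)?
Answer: √10509/6 ≈ 17.086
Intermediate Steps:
√((226 + 66) + Z(8, 9)) = √((226 + 66) + 1/(-20 + 8)) = √(292 + 1/(-12)) = √(292 - 1/12) = √(3503/12) = √10509/6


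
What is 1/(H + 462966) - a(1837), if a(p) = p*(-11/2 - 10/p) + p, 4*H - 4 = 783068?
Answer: 2726005976/329367 ≈ 8276.5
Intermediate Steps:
H = 195768 (H = 1 + (1/4)*783068 = 1 + 195767 = 195768)
a(p) = p + p*(-11/2 - 10/p) (a(p) = p*(-11*1/2 - 10/p) + p = p*(-11/2 - 10/p) + p = p + p*(-11/2 - 10/p))
1/(H + 462966) - a(1837) = 1/(195768 + 462966) - (-10 - 9/2*1837) = 1/658734 - (-10 - 16533/2) = 1/658734 - 1*(-16553/2) = 1/658734 + 16553/2 = 2726005976/329367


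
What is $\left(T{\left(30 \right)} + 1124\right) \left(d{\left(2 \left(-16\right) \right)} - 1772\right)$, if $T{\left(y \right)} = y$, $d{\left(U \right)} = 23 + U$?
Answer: $-2055274$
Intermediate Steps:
$\left(T{\left(30 \right)} + 1124\right) \left(d{\left(2 \left(-16\right) \right)} - 1772\right) = \left(30 + 1124\right) \left(\left(23 + 2 \left(-16\right)\right) - 1772\right) = 1154 \left(\left(23 - 32\right) - 1772\right) = 1154 \left(-9 - 1772\right) = 1154 \left(-1781\right) = -2055274$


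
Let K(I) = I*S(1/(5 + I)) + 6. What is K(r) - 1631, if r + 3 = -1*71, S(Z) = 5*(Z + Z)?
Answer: -111385/69 ≈ -1614.3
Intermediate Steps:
S(Z) = 10*Z (S(Z) = 5*(2*Z) = 10*Z)
r = -74 (r = -3 - 1*71 = -3 - 71 = -74)
K(I) = 6 + 10*I/(5 + I) (K(I) = I*(10/(5 + I)) + 6 = 10*I/(5 + I) + 6 = 6 + 10*I/(5 + I))
K(r) - 1631 = 2*(15 + 8*(-74))/(5 - 74) - 1631 = 2*(15 - 592)/(-69) - 1631 = 2*(-1/69)*(-577) - 1631 = 1154/69 - 1631 = -111385/69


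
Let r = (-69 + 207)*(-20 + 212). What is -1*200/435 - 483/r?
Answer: -5323/11136 ≈ -0.47800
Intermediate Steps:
r = 26496 (r = 138*192 = 26496)
-1*200/435 - 483/r = -1*200/435 - 483/26496 = -200*1/435 - 483*1/26496 = -40/87 - 7/384 = -5323/11136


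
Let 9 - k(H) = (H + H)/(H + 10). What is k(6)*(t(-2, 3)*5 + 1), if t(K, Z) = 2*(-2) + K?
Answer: -957/4 ≈ -239.25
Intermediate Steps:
t(K, Z) = -4 + K
k(H) = 9 - 2*H/(10 + H) (k(H) = 9 - (H + H)/(H + 10) = 9 - 2*H/(10 + H))
k(6)*(t(-2, 3)*5 + 1) = ((90 + 7*6)/(10 + 6))*((-4 - 2)*5 + 1) = ((90 + 42)/16)*(-6*5 + 1) = ((1/16)*132)*(-30 + 1) = (33/4)*(-29) = -957/4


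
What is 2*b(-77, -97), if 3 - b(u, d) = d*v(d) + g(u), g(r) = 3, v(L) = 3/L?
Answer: -6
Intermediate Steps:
b(u, d) = -3 (b(u, d) = 3 - (d*(3/d) + 3) = 3 - (3 + 3) = 3 - 1*6 = 3 - 6 = -3)
2*b(-77, -97) = 2*(-3) = -6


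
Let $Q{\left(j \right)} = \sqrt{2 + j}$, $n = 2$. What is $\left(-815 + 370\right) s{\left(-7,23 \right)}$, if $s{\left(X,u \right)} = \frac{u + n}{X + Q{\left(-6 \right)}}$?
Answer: $\frac{77875}{53} + \frac{22250 i}{53} \approx 1469.3 + 419.81 i$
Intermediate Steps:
$s{\left(X,u \right)} = \frac{2 + u}{X + 2 i}$ ($s{\left(X,u \right)} = \frac{u + 2}{X + \sqrt{2 - 6}} = \frac{2 + u}{X + \sqrt{-4}} = \frac{2 + u}{X + 2 i}$)
$\left(-815 + 370\right) s{\left(-7,23 \right)} = \left(-815 + 370\right) \frac{2 + 23}{-7 + 2 i} = - 445 \frac{-7 - 2 i}{53} \cdot 25 = - 445 \frac{25 \left(-7 - 2 i\right)}{53} = - \frac{11125 \left(-7 - 2 i\right)}{53}$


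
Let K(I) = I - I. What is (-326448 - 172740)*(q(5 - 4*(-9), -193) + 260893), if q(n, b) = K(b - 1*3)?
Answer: -130234654884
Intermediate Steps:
K(I) = 0
q(n, b) = 0
(-326448 - 172740)*(q(5 - 4*(-9), -193) + 260893) = (-326448 - 172740)*(0 + 260893) = -499188*260893 = -130234654884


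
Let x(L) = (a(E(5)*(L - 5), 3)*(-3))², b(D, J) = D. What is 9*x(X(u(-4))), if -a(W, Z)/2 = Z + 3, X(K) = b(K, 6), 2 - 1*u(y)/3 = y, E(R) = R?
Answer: 11664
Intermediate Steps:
u(y) = 6 - 3*y
X(K) = K
a(W, Z) = -6 - 2*Z (a(W, Z) = -2*(Z + 3) = -2*(3 + Z) = -6 - 2*Z)
x(L) = 1296 (x(L) = ((-6 - 2*3)*(-3))² = ((-6 - 6)*(-3))² = (-12*(-3))² = 36² = 1296)
9*x(X(u(-4))) = 9*1296 = 11664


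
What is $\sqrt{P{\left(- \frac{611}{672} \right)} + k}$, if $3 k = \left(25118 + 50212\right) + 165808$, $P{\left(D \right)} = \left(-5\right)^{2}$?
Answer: $\frac{\sqrt{723639}}{3} \approx 283.56$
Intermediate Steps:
$P{\left(D \right)} = 25$
$k = \frac{241138}{3}$ ($k = \frac{\left(25118 + 50212\right) + 165808}{3} = \frac{75330 + 165808}{3} = \frac{1}{3} \cdot 241138 = \frac{241138}{3} \approx 80379.0$)
$\sqrt{P{\left(- \frac{611}{672} \right)} + k} = \sqrt{25 + \frac{241138}{3}} = \sqrt{\frac{241213}{3}} = \frac{\sqrt{723639}}{3}$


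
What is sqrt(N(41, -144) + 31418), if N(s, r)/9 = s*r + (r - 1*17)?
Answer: I*sqrt(23167) ≈ 152.21*I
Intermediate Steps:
N(s, r) = -153 + 9*r + 9*r*s (N(s, r) = 9*(s*r + (r - 1*17)) = 9*(r*s + (r - 17)) = 9*(r*s + (-17 + r)) = 9*(-17 + r + r*s) = -153 + 9*r + 9*r*s)
sqrt(N(41, -144) + 31418) = sqrt((-153 + 9*(-144) + 9*(-144)*41) + 31418) = sqrt((-153 - 1296 - 53136) + 31418) = sqrt(-54585 + 31418) = sqrt(-23167) = I*sqrt(23167)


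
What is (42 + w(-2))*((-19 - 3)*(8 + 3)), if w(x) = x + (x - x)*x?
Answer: -9680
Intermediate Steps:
w(x) = x (w(x) = x + 0*x = x + 0 = x)
(42 + w(-2))*((-19 - 3)*(8 + 3)) = (42 - 2)*((-19 - 3)*(8 + 3)) = 40*(-22*11) = 40*(-242) = -9680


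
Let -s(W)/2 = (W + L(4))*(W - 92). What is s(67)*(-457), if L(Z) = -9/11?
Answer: -16634800/11 ≈ -1.5123e+6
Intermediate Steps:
L(Z) = -9/11 (L(Z) = -9*1/11 = -9/11)
s(W) = -2*(-92 + W)*(-9/11 + W) (s(W) = -2*(W - 9/11)*(W - 92) = -2*(-9/11 + W)*(-92 + W) = -2*(-92 + W)*(-9/11 + W))
s(67)*(-457) = (-1656/11 - 2*67² + (2042/11)*67)*(-457) = (-1656/11 - 2*4489 + 136814/11)*(-457) = (-1656/11 - 8978 + 136814/11)*(-457) = (36400/11)*(-457) = -16634800/11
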